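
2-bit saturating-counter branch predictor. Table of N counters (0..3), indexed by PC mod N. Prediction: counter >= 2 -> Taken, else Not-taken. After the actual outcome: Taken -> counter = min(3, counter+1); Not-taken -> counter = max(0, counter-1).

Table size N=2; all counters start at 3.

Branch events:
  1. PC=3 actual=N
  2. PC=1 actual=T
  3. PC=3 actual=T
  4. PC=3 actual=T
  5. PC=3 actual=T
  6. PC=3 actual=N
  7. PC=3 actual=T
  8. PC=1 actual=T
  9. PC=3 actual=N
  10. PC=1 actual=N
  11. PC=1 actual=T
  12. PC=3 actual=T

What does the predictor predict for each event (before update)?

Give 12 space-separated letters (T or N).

Ev 1: PC=3 idx=1 pred=T actual=N -> ctr[1]=2
Ev 2: PC=1 idx=1 pred=T actual=T -> ctr[1]=3
Ev 3: PC=3 idx=1 pred=T actual=T -> ctr[1]=3
Ev 4: PC=3 idx=1 pred=T actual=T -> ctr[1]=3
Ev 5: PC=3 idx=1 pred=T actual=T -> ctr[1]=3
Ev 6: PC=3 idx=1 pred=T actual=N -> ctr[1]=2
Ev 7: PC=3 idx=1 pred=T actual=T -> ctr[1]=3
Ev 8: PC=1 idx=1 pred=T actual=T -> ctr[1]=3
Ev 9: PC=3 idx=1 pred=T actual=N -> ctr[1]=2
Ev 10: PC=1 idx=1 pred=T actual=N -> ctr[1]=1
Ev 11: PC=1 idx=1 pred=N actual=T -> ctr[1]=2
Ev 12: PC=3 idx=1 pred=T actual=T -> ctr[1]=3

Answer: T T T T T T T T T T N T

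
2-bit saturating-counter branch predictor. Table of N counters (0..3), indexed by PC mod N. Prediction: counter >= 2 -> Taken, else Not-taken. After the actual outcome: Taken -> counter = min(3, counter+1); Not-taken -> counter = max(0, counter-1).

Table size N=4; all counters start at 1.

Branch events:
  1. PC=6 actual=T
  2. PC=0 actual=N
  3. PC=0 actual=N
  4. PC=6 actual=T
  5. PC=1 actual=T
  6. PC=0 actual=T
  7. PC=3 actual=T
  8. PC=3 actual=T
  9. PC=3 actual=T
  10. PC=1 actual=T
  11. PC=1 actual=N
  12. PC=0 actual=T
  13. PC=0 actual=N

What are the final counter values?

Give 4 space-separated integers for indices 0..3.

Answer: 1 2 3 3

Derivation:
Ev 1: PC=6 idx=2 pred=N actual=T -> ctr[2]=2
Ev 2: PC=0 idx=0 pred=N actual=N -> ctr[0]=0
Ev 3: PC=0 idx=0 pred=N actual=N -> ctr[0]=0
Ev 4: PC=6 idx=2 pred=T actual=T -> ctr[2]=3
Ev 5: PC=1 idx=1 pred=N actual=T -> ctr[1]=2
Ev 6: PC=0 idx=0 pred=N actual=T -> ctr[0]=1
Ev 7: PC=3 idx=3 pred=N actual=T -> ctr[3]=2
Ev 8: PC=3 idx=3 pred=T actual=T -> ctr[3]=3
Ev 9: PC=3 idx=3 pred=T actual=T -> ctr[3]=3
Ev 10: PC=1 idx=1 pred=T actual=T -> ctr[1]=3
Ev 11: PC=1 idx=1 pred=T actual=N -> ctr[1]=2
Ev 12: PC=0 idx=0 pred=N actual=T -> ctr[0]=2
Ev 13: PC=0 idx=0 pred=T actual=N -> ctr[0]=1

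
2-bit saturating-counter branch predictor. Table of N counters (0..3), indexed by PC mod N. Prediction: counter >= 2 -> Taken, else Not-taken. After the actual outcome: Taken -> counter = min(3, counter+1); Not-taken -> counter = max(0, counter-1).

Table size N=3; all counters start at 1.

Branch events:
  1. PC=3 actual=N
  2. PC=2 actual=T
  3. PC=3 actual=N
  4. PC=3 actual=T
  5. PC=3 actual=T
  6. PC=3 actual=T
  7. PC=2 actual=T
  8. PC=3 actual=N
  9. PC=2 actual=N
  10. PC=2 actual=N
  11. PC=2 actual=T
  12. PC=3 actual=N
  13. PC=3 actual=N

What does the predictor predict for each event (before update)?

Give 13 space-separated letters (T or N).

Answer: N N N N N T T T T T N T N

Derivation:
Ev 1: PC=3 idx=0 pred=N actual=N -> ctr[0]=0
Ev 2: PC=2 idx=2 pred=N actual=T -> ctr[2]=2
Ev 3: PC=3 idx=0 pred=N actual=N -> ctr[0]=0
Ev 4: PC=3 idx=0 pred=N actual=T -> ctr[0]=1
Ev 5: PC=3 idx=0 pred=N actual=T -> ctr[0]=2
Ev 6: PC=3 idx=0 pred=T actual=T -> ctr[0]=3
Ev 7: PC=2 idx=2 pred=T actual=T -> ctr[2]=3
Ev 8: PC=3 idx=0 pred=T actual=N -> ctr[0]=2
Ev 9: PC=2 idx=2 pred=T actual=N -> ctr[2]=2
Ev 10: PC=2 idx=2 pred=T actual=N -> ctr[2]=1
Ev 11: PC=2 idx=2 pred=N actual=T -> ctr[2]=2
Ev 12: PC=3 idx=0 pred=T actual=N -> ctr[0]=1
Ev 13: PC=3 idx=0 pred=N actual=N -> ctr[0]=0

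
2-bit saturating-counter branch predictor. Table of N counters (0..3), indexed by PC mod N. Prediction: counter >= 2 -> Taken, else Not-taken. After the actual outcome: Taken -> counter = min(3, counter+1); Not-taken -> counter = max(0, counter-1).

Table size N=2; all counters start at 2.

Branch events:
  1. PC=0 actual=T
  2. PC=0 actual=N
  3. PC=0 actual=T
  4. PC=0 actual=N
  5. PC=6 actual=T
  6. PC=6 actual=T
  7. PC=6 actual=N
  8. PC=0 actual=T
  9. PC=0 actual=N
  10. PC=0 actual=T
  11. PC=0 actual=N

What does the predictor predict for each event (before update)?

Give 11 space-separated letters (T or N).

Answer: T T T T T T T T T T T

Derivation:
Ev 1: PC=0 idx=0 pred=T actual=T -> ctr[0]=3
Ev 2: PC=0 idx=0 pred=T actual=N -> ctr[0]=2
Ev 3: PC=0 idx=0 pred=T actual=T -> ctr[0]=3
Ev 4: PC=0 idx=0 pred=T actual=N -> ctr[0]=2
Ev 5: PC=6 idx=0 pred=T actual=T -> ctr[0]=3
Ev 6: PC=6 idx=0 pred=T actual=T -> ctr[0]=3
Ev 7: PC=6 idx=0 pred=T actual=N -> ctr[0]=2
Ev 8: PC=0 idx=0 pred=T actual=T -> ctr[0]=3
Ev 9: PC=0 idx=0 pred=T actual=N -> ctr[0]=2
Ev 10: PC=0 idx=0 pred=T actual=T -> ctr[0]=3
Ev 11: PC=0 idx=0 pred=T actual=N -> ctr[0]=2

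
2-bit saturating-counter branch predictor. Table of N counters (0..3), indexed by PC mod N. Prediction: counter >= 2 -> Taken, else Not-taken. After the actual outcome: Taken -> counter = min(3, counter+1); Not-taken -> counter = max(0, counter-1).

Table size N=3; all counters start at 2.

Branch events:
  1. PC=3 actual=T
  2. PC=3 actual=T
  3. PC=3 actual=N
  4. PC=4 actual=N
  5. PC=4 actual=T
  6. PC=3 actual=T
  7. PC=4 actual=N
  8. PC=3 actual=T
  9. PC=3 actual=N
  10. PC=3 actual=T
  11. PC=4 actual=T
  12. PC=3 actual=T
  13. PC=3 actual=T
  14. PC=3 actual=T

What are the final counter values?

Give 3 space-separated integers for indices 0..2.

Ev 1: PC=3 idx=0 pred=T actual=T -> ctr[0]=3
Ev 2: PC=3 idx=0 pred=T actual=T -> ctr[0]=3
Ev 3: PC=3 idx=0 pred=T actual=N -> ctr[0]=2
Ev 4: PC=4 idx=1 pred=T actual=N -> ctr[1]=1
Ev 5: PC=4 idx=1 pred=N actual=T -> ctr[1]=2
Ev 6: PC=3 idx=0 pred=T actual=T -> ctr[0]=3
Ev 7: PC=4 idx=1 pred=T actual=N -> ctr[1]=1
Ev 8: PC=3 idx=0 pred=T actual=T -> ctr[0]=3
Ev 9: PC=3 idx=0 pred=T actual=N -> ctr[0]=2
Ev 10: PC=3 idx=0 pred=T actual=T -> ctr[0]=3
Ev 11: PC=4 idx=1 pred=N actual=T -> ctr[1]=2
Ev 12: PC=3 idx=0 pred=T actual=T -> ctr[0]=3
Ev 13: PC=3 idx=0 pred=T actual=T -> ctr[0]=3
Ev 14: PC=3 idx=0 pred=T actual=T -> ctr[0]=3

Answer: 3 2 2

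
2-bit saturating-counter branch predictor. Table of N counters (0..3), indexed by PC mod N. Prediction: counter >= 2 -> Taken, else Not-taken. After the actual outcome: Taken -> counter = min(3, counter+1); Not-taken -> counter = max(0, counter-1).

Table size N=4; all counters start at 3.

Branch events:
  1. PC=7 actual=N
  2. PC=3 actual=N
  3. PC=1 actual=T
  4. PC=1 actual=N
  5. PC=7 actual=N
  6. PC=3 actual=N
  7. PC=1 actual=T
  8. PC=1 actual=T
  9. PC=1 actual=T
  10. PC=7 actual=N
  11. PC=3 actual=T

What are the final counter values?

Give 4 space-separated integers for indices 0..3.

Ev 1: PC=7 idx=3 pred=T actual=N -> ctr[3]=2
Ev 2: PC=3 idx=3 pred=T actual=N -> ctr[3]=1
Ev 3: PC=1 idx=1 pred=T actual=T -> ctr[1]=3
Ev 4: PC=1 idx=1 pred=T actual=N -> ctr[1]=2
Ev 5: PC=7 idx=3 pred=N actual=N -> ctr[3]=0
Ev 6: PC=3 idx=3 pred=N actual=N -> ctr[3]=0
Ev 7: PC=1 idx=1 pred=T actual=T -> ctr[1]=3
Ev 8: PC=1 idx=1 pred=T actual=T -> ctr[1]=3
Ev 9: PC=1 idx=1 pred=T actual=T -> ctr[1]=3
Ev 10: PC=7 idx=3 pred=N actual=N -> ctr[3]=0
Ev 11: PC=3 idx=3 pred=N actual=T -> ctr[3]=1

Answer: 3 3 3 1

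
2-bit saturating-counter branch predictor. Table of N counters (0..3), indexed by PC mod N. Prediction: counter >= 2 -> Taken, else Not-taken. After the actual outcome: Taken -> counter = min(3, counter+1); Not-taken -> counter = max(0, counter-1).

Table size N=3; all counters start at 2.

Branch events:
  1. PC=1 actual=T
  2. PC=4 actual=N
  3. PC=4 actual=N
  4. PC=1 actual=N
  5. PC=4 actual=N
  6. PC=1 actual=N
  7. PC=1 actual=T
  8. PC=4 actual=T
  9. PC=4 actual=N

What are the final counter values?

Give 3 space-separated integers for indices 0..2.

Ev 1: PC=1 idx=1 pred=T actual=T -> ctr[1]=3
Ev 2: PC=4 idx=1 pred=T actual=N -> ctr[1]=2
Ev 3: PC=4 idx=1 pred=T actual=N -> ctr[1]=1
Ev 4: PC=1 idx=1 pred=N actual=N -> ctr[1]=0
Ev 5: PC=4 idx=1 pred=N actual=N -> ctr[1]=0
Ev 6: PC=1 idx=1 pred=N actual=N -> ctr[1]=0
Ev 7: PC=1 idx=1 pred=N actual=T -> ctr[1]=1
Ev 8: PC=4 idx=1 pred=N actual=T -> ctr[1]=2
Ev 9: PC=4 idx=1 pred=T actual=N -> ctr[1]=1

Answer: 2 1 2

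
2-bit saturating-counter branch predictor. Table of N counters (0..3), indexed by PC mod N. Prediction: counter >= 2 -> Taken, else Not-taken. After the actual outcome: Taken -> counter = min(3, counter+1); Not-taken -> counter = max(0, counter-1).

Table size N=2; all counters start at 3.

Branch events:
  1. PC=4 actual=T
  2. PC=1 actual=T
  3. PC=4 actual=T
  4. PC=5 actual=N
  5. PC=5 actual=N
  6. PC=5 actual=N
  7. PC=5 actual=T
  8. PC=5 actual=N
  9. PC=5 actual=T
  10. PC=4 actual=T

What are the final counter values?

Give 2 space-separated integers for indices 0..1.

Ev 1: PC=4 idx=0 pred=T actual=T -> ctr[0]=3
Ev 2: PC=1 idx=1 pred=T actual=T -> ctr[1]=3
Ev 3: PC=4 idx=0 pred=T actual=T -> ctr[0]=3
Ev 4: PC=5 idx=1 pred=T actual=N -> ctr[1]=2
Ev 5: PC=5 idx=1 pred=T actual=N -> ctr[1]=1
Ev 6: PC=5 idx=1 pred=N actual=N -> ctr[1]=0
Ev 7: PC=5 idx=1 pred=N actual=T -> ctr[1]=1
Ev 8: PC=5 idx=1 pred=N actual=N -> ctr[1]=0
Ev 9: PC=5 idx=1 pred=N actual=T -> ctr[1]=1
Ev 10: PC=4 idx=0 pred=T actual=T -> ctr[0]=3

Answer: 3 1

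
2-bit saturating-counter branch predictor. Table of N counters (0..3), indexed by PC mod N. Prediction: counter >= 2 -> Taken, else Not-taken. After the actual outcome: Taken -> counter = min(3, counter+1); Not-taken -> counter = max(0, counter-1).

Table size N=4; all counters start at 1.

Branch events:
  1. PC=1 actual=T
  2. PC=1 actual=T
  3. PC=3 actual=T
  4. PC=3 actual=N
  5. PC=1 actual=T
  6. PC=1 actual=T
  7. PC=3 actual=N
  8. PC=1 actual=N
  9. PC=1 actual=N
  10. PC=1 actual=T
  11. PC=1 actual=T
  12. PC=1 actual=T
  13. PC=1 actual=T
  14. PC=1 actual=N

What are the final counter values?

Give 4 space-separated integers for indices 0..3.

Ev 1: PC=1 idx=1 pred=N actual=T -> ctr[1]=2
Ev 2: PC=1 idx=1 pred=T actual=T -> ctr[1]=3
Ev 3: PC=3 idx=3 pred=N actual=T -> ctr[3]=2
Ev 4: PC=3 idx=3 pred=T actual=N -> ctr[3]=1
Ev 5: PC=1 idx=1 pred=T actual=T -> ctr[1]=3
Ev 6: PC=1 idx=1 pred=T actual=T -> ctr[1]=3
Ev 7: PC=3 idx=3 pred=N actual=N -> ctr[3]=0
Ev 8: PC=1 idx=1 pred=T actual=N -> ctr[1]=2
Ev 9: PC=1 idx=1 pred=T actual=N -> ctr[1]=1
Ev 10: PC=1 idx=1 pred=N actual=T -> ctr[1]=2
Ev 11: PC=1 idx=1 pred=T actual=T -> ctr[1]=3
Ev 12: PC=1 idx=1 pred=T actual=T -> ctr[1]=3
Ev 13: PC=1 idx=1 pred=T actual=T -> ctr[1]=3
Ev 14: PC=1 idx=1 pred=T actual=N -> ctr[1]=2

Answer: 1 2 1 0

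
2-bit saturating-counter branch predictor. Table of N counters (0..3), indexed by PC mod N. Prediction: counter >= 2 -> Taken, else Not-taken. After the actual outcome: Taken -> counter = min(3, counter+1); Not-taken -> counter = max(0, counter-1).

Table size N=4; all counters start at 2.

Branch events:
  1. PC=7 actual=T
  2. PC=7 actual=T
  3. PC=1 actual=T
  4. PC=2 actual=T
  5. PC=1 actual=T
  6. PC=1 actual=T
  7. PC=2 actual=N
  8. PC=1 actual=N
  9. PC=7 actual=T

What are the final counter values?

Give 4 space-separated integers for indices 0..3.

Ev 1: PC=7 idx=3 pred=T actual=T -> ctr[3]=3
Ev 2: PC=7 idx=3 pred=T actual=T -> ctr[3]=3
Ev 3: PC=1 idx=1 pred=T actual=T -> ctr[1]=3
Ev 4: PC=2 idx=2 pred=T actual=T -> ctr[2]=3
Ev 5: PC=1 idx=1 pred=T actual=T -> ctr[1]=3
Ev 6: PC=1 idx=1 pred=T actual=T -> ctr[1]=3
Ev 7: PC=2 idx=2 pred=T actual=N -> ctr[2]=2
Ev 8: PC=1 idx=1 pred=T actual=N -> ctr[1]=2
Ev 9: PC=7 idx=3 pred=T actual=T -> ctr[3]=3

Answer: 2 2 2 3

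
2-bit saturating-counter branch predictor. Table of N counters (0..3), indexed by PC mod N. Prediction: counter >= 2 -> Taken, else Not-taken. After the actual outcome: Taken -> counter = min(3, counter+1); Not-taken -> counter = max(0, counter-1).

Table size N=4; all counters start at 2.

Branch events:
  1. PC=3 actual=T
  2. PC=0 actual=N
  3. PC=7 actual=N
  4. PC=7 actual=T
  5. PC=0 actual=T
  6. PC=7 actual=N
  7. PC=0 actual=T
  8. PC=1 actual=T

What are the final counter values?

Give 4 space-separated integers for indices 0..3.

Ev 1: PC=3 idx=3 pred=T actual=T -> ctr[3]=3
Ev 2: PC=0 idx=0 pred=T actual=N -> ctr[0]=1
Ev 3: PC=7 idx=3 pred=T actual=N -> ctr[3]=2
Ev 4: PC=7 idx=3 pred=T actual=T -> ctr[3]=3
Ev 5: PC=0 idx=0 pred=N actual=T -> ctr[0]=2
Ev 6: PC=7 idx=3 pred=T actual=N -> ctr[3]=2
Ev 7: PC=0 idx=0 pred=T actual=T -> ctr[0]=3
Ev 8: PC=1 idx=1 pred=T actual=T -> ctr[1]=3

Answer: 3 3 2 2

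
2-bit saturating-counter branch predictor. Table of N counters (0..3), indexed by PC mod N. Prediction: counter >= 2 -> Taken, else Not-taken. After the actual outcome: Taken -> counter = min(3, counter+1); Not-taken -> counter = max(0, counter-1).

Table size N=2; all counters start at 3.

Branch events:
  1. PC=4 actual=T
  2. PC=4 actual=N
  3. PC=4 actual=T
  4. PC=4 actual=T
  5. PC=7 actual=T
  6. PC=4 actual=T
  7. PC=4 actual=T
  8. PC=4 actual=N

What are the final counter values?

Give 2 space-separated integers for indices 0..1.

Answer: 2 3

Derivation:
Ev 1: PC=4 idx=0 pred=T actual=T -> ctr[0]=3
Ev 2: PC=4 idx=0 pred=T actual=N -> ctr[0]=2
Ev 3: PC=4 idx=0 pred=T actual=T -> ctr[0]=3
Ev 4: PC=4 idx=0 pred=T actual=T -> ctr[0]=3
Ev 5: PC=7 idx=1 pred=T actual=T -> ctr[1]=3
Ev 6: PC=4 idx=0 pred=T actual=T -> ctr[0]=3
Ev 7: PC=4 idx=0 pred=T actual=T -> ctr[0]=3
Ev 8: PC=4 idx=0 pred=T actual=N -> ctr[0]=2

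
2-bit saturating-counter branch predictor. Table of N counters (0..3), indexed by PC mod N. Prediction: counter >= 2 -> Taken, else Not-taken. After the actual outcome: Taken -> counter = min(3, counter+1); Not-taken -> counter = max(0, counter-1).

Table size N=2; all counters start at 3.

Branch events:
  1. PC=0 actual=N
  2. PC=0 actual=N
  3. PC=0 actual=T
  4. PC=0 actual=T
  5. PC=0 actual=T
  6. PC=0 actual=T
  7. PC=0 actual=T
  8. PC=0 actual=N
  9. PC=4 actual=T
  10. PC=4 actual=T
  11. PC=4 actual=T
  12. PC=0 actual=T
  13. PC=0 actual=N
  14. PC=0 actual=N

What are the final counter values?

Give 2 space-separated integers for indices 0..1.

Answer: 1 3

Derivation:
Ev 1: PC=0 idx=0 pred=T actual=N -> ctr[0]=2
Ev 2: PC=0 idx=0 pred=T actual=N -> ctr[0]=1
Ev 3: PC=0 idx=0 pred=N actual=T -> ctr[0]=2
Ev 4: PC=0 idx=0 pred=T actual=T -> ctr[0]=3
Ev 5: PC=0 idx=0 pred=T actual=T -> ctr[0]=3
Ev 6: PC=0 idx=0 pred=T actual=T -> ctr[0]=3
Ev 7: PC=0 idx=0 pred=T actual=T -> ctr[0]=3
Ev 8: PC=0 idx=0 pred=T actual=N -> ctr[0]=2
Ev 9: PC=4 idx=0 pred=T actual=T -> ctr[0]=3
Ev 10: PC=4 idx=0 pred=T actual=T -> ctr[0]=3
Ev 11: PC=4 idx=0 pred=T actual=T -> ctr[0]=3
Ev 12: PC=0 idx=0 pred=T actual=T -> ctr[0]=3
Ev 13: PC=0 idx=0 pred=T actual=N -> ctr[0]=2
Ev 14: PC=0 idx=0 pred=T actual=N -> ctr[0]=1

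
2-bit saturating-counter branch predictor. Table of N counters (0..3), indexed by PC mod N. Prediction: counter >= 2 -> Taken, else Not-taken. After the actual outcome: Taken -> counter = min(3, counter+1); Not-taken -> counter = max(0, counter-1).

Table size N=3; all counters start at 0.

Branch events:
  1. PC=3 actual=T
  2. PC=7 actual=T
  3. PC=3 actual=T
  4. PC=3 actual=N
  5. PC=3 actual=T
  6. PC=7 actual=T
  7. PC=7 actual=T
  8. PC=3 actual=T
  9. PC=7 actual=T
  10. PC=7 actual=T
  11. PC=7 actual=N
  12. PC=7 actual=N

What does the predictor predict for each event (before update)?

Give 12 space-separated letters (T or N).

Answer: N N N T N N T T T T T T

Derivation:
Ev 1: PC=3 idx=0 pred=N actual=T -> ctr[0]=1
Ev 2: PC=7 idx=1 pred=N actual=T -> ctr[1]=1
Ev 3: PC=3 idx=0 pred=N actual=T -> ctr[0]=2
Ev 4: PC=3 idx=0 pred=T actual=N -> ctr[0]=1
Ev 5: PC=3 idx=0 pred=N actual=T -> ctr[0]=2
Ev 6: PC=7 idx=1 pred=N actual=T -> ctr[1]=2
Ev 7: PC=7 idx=1 pred=T actual=T -> ctr[1]=3
Ev 8: PC=3 idx=0 pred=T actual=T -> ctr[0]=3
Ev 9: PC=7 idx=1 pred=T actual=T -> ctr[1]=3
Ev 10: PC=7 idx=1 pred=T actual=T -> ctr[1]=3
Ev 11: PC=7 idx=1 pred=T actual=N -> ctr[1]=2
Ev 12: PC=7 idx=1 pred=T actual=N -> ctr[1]=1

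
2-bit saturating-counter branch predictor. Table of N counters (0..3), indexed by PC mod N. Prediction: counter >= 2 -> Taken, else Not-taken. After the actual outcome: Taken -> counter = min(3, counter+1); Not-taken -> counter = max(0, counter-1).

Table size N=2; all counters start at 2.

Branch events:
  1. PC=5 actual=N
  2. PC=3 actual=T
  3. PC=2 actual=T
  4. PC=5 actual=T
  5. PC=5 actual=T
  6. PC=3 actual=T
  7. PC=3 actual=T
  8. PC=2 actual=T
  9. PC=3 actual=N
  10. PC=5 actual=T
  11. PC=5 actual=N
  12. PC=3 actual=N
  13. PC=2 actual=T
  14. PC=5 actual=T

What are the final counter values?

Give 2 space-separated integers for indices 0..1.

Ev 1: PC=5 idx=1 pred=T actual=N -> ctr[1]=1
Ev 2: PC=3 idx=1 pred=N actual=T -> ctr[1]=2
Ev 3: PC=2 idx=0 pred=T actual=T -> ctr[0]=3
Ev 4: PC=5 idx=1 pred=T actual=T -> ctr[1]=3
Ev 5: PC=5 idx=1 pred=T actual=T -> ctr[1]=3
Ev 6: PC=3 idx=1 pred=T actual=T -> ctr[1]=3
Ev 7: PC=3 idx=1 pred=T actual=T -> ctr[1]=3
Ev 8: PC=2 idx=0 pred=T actual=T -> ctr[0]=3
Ev 9: PC=3 idx=1 pred=T actual=N -> ctr[1]=2
Ev 10: PC=5 idx=1 pred=T actual=T -> ctr[1]=3
Ev 11: PC=5 idx=1 pred=T actual=N -> ctr[1]=2
Ev 12: PC=3 idx=1 pred=T actual=N -> ctr[1]=1
Ev 13: PC=2 idx=0 pred=T actual=T -> ctr[0]=3
Ev 14: PC=5 idx=1 pred=N actual=T -> ctr[1]=2

Answer: 3 2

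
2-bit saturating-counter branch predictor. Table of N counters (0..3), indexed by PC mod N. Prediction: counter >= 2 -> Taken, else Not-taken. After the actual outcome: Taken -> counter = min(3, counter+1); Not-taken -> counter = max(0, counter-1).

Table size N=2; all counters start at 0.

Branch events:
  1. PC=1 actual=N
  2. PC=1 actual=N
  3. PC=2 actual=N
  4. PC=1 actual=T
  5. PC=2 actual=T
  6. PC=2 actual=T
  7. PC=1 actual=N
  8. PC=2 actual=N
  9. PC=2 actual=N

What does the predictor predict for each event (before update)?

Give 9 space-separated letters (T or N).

Answer: N N N N N N N T N

Derivation:
Ev 1: PC=1 idx=1 pred=N actual=N -> ctr[1]=0
Ev 2: PC=1 idx=1 pred=N actual=N -> ctr[1]=0
Ev 3: PC=2 idx=0 pred=N actual=N -> ctr[0]=0
Ev 4: PC=1 idx=1 pred=N actual=T -> ctr[1]=1
Ev 5: PC=2 idx=0 pred=N actual=T -> ctr[0]=1
Ev 6: PC=2 idx=0 pred=N actual=T -> ctr[0]=2
Ev 7: PC=1 idx=1 pred=N actual=N -> ctr[1]=0
Ev 8: PC=2 idx=0 pred=T actual=N -> ctr[0]=1
Ev 9: PC=2 idx=0 pred=N actual=N -> ctr[0]=0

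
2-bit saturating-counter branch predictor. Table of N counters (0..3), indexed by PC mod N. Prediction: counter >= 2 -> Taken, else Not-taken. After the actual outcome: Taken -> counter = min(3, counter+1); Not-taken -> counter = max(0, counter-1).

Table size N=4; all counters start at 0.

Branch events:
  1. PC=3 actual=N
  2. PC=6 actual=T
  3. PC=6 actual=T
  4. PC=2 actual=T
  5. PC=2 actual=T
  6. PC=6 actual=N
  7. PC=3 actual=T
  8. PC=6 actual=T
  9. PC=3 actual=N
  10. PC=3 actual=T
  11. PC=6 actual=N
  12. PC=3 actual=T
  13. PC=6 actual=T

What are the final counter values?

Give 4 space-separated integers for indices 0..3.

Ev 1: PC=3 idx=3 pred=N actual=N -> ctr[3]=0
Ev 2: PC=6 idx=2 pred=N actual=T -> ctr[2]=1
Ev 3: PC=6 idx=2 pred=N actual=T -> ctr[2]=2
Ev 4: PC=2 idx=2 pred=T actual=T -> ctr[2]=3
Ev 5: PC=2 idx=2 pred=T actual=T -> ctr[2]=3
Ev 6: PC=6 idx=2 pred=T actual=N -> ctr[2]=2
Ev 7: PC=3 idx=3 pred=N actual=T -> ctr[3]=1
Ev 8: PC=6 idx=2 pred=T actual=T -> ctr[2]=3
Ev 9: PC=3 idx=3 pred=N actual=N -> ctr[3]=0
Ev 10: PC=3 idx=3 pred=N actual=T -> ctr[3]=1
Ev 11: PC=6 idx=2 pred=T actual=N -> ctr[2]=2
Ev 12: PC=3 idx=3 pred=N actual=T -> ctr[3]=2
Ev 13: PC=6 idx=2 pred=T actual=T -> ctr[2]=3

Answer: 0 0 3 2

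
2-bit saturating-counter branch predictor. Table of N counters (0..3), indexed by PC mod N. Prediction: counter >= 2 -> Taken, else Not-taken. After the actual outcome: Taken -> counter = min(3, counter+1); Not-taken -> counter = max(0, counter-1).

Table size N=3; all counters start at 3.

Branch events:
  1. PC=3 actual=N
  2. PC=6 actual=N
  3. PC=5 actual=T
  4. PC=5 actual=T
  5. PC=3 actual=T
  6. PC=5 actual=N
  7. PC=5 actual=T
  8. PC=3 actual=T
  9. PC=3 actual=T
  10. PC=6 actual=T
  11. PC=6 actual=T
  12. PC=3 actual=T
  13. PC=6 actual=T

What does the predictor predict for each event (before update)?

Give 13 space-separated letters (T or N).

Answer: T T T T N T T T T T T T T

Derivation:
Ev 1: PC=3 idx=0 pred=T actual=N -> ctr[0]=2
Ev 2: PC=6 idx=0 pred=T actual=N -> ctr[0]=1
Ev 3: PC=5 idx=2 pred=T actual=T -> ctr[2]=3
Ev 4: PC=5 idx=2 pred=T actual=T -> ctr[2]=3
Ev 5: PC=3 idx=0 pred=N actual=T -> ctr[0]=2
Ev 6: PC=5 idx=2 pred=T actual=N -> ctr[2]=2
Ev 7: PC=5 idx=2 pred=T actual=T -> ctr[2]=3
Ev 8: PC=3 idx=0 pred=T actual=T -> ctr[0]=3
Ev 9: PC=3 idx=0 pred=T actual=T -> ctr[0]=3
Ev 10: PC=6 idx=0 pred=T actual=T -> ctr[0]=3
Ev 11: PC=6 idx=0 pred=T actual=T -> ctr[0]=3
Ev 12: PC=3 idx=0 pred=T actual=T -> ctr[0]=3
Ev 13: PC=6 idx=0 pred=T actual=T -> ctr[0]=3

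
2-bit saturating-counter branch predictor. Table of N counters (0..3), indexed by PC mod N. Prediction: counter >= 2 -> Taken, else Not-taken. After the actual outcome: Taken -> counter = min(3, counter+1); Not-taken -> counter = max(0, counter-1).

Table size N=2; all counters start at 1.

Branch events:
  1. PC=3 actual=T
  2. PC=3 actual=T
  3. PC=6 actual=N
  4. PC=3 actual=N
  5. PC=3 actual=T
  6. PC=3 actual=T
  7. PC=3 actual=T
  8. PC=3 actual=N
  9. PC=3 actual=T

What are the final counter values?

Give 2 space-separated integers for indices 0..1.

Answer: 0 3

Derivation:
Ev 1: PC=3 idx=1 pred=N actual=T -> ctr[1]=2
Ev 2: PC=3 idx=1 pred=T actual=T -> ctr[1]=3
Ev 3: PC=6 idx=0 pred=N actual=N -> ctr[0]=0
Ev 4: PC=3 idx=1 pred=T actual=N -> ctr[1]=2
Ev 5: PC=3 idx=1 pred=T actual=T -> ctr[1]=3
Ev 6: PC=3 idx=1 pred=T actual=T -> ctr[1]=3
Ev 7: PC=3 idx=1 pred=T actual=T -> ctr[1]=3
Ev 8: PC=3 idx=1 pred=T actual=N -> ctr[1]=2
Ev 9: PC=3 idx=1 pred=T actual=T -> ctr[1]=3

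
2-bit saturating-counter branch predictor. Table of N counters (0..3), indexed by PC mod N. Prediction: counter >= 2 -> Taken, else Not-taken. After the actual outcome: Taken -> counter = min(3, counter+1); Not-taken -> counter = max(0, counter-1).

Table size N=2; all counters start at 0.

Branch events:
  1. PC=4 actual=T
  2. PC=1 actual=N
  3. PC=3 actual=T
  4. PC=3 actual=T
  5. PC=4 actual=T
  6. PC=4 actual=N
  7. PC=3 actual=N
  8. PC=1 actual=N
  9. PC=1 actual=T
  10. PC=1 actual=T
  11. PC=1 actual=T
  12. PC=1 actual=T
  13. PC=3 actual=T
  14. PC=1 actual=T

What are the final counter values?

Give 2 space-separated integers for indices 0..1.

Answer: 1 3

Derivation:
Ev 1: PC=4 idx=0 pred=N actual=T -> ctr[0]=1
Ev 2: PC=1 idx=1 pred=N actual=N -> ctr[1]=0
Ev 3: PC=3 idx=1 pred=N actual=T -> ctr[1]=1
Ev 4: PC=3 idx=1 pred=N actual=T -> ctr[1]=2
Ev 5: PC=4 idx=0 pred=N actual=T -> ctr[0]=2
Ev 6: PC=4 idx=0 pred=T actual=N -> ctr[0]=1
Ev 7: PC=3 idx=1 pred=T actual=N -> ctr[1]=1
Ev 8: PC=1 idx=1 pred=N actual=N -> ctr[1]=0
Ev 9: PC=1 idx=1 pred=N actual=T -> ctr[1]=1
Ev 10: PC=1 idx=1 pred=N actual=T -> ctr[1]=2
Ev 11: PC=1 idx=1 pred=T actual=T -> ctr[1]=3
Ev 12: PC=1 idx=1 pred=T actual=T -> ctr[1]=3
Ev 13: PC=3 idx=1 pred=T actual=T -> ctr[1]=3
Ev 14: PC=1 idx=1 pred=T actual=T -> ctr[1]=3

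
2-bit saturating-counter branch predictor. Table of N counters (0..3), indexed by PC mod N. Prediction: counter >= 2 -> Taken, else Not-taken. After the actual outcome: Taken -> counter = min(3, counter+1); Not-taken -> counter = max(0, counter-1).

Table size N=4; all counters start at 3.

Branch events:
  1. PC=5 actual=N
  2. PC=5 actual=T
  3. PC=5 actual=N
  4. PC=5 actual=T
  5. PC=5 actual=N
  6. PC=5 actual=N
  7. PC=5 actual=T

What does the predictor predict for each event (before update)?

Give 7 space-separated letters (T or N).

Ev 1: PC=5 idx=1 pred=T actual=N -> ctr[1]=2
Ev 2: PC=5 idx=1 pred=T actual=T -> ctr[1]=3
Ev 3: PC=5 idx=1 pred=T actual=N -> ctr[1]=2
Ev 4: PC=5 idx=1 pred=T actual=T -> ctr[1]=3
Ev 5: PC=5 idx=1 pred=T actual=N -> ctr[1]=2
Ev 6: PC=5 idx=1 pred=T actual=N -> ctr[1]=1
Ev 7: PC=5 idx=1 pred=N actual=T -> ctr[1]=2

Answer: T T T T T T N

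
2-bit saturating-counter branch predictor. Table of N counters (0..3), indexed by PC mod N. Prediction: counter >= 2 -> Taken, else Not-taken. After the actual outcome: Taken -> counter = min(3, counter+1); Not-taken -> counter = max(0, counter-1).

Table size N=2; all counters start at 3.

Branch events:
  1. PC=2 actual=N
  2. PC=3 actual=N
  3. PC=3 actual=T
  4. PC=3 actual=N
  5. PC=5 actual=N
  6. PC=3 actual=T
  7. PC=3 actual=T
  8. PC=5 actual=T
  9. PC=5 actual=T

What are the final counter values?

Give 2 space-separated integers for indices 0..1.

Answer: 2 3

Derivation:
Ev 1: PC=2 idx=0 pred=T actual=N -> ctr[0]=2
Ev 2: PC=3 idx=1 pred=T actual=N -> ctr[1]=2
Ev 3: PC=3 idx=1 pred=T actual=T -> ctr[1]=3
Ev 4: PC=3 idx=1 pred=T actual=N -> ctr[1]=2
Ev 5: PC=5 idx=1 pred=T actual=N -> ctr[1]=1
Ev 6: PC=3 idx=1 pred=N actual=T -> ctr[1]=2
Ev 7: PC=3 idx=1 pred=T actual=T -> ctr[1]=3
Ev 8: PC=5 idx=1 pred=T actual=T -> ctr[1]=3
Ev 9: PC=5 idx=1 pred=T actual=T -> ctr[1]=3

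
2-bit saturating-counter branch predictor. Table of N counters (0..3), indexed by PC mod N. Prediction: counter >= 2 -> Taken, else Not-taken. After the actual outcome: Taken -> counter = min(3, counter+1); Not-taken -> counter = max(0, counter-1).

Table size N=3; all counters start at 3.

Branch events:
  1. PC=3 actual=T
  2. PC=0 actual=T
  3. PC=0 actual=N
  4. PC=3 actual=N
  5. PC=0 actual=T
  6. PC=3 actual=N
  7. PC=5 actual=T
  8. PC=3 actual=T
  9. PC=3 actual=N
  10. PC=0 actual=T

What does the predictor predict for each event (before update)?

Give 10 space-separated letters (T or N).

Ev 1: PC=3 idx=0 pred=T actual=T -> ctr[0]=3
Ev 2: PC=0 idx=0 pred=T actual=T -> ctr[0]=3
Ev 3: PC=0 idx=0 pred=T actual=N -> ctr[0]=2
Ev 4: PC=3 idx=0 pred=T actual=N -> ctr[0]=1
Ev 5: PC=0 idx=0 pred=N actual=T -> ctr[0]=2
Ev 6: PC=3 idx=0 pred=T actual=N -> ctr[0]=1
Ev 7: PC=5 idx=2 pred=T actual=T -> ctr[2]=3
Ev 8: PC=3 idx=0 pred=N actual=T -> ctr[0]=2
Ev 9: PC=3 idx=0 pred=T actual=N -> ctr[0]=1
Ev 10: PC=0 idx=0 pred=N actual=T -> ctr[0]=2

Answer: T T T T N T T N T N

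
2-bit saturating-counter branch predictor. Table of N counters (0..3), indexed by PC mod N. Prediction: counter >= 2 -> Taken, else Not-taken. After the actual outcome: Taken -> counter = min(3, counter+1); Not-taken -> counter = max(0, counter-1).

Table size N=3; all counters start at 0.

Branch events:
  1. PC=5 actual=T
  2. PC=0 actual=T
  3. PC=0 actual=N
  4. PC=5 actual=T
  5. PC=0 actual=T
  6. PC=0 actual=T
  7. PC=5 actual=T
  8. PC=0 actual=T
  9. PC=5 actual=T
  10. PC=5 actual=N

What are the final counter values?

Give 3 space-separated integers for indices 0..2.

Ev 1: PC=5 idx=2 pred=N actual=T -> ctr[2]=1
Ev 2: PC=0 idx=0 pred=N actual=T -> ctr[0]=1
Ev 3: PC=0 idx=0 pred=N actual=N -> ctr[0]=0
Ev 4: PC=5 idx=2 pred=N actual=T -> ctr[2]=2
Ev 5: PC=0 idx=0 pred=N actual=T -> ctr[0]=1
Ev 6: PC=0 idx=0 pred=N actual=T -> ctr[0]=2
Ev 7: PC=5 idx=2 pred=T actual=T -> ctr[2]=3
Ev 8: PC=0 idx=0 pred=T actual=T -> ctr[0]=3
Ev 9: PC=5 idx=2 pred=T actual=T -> ctr[2]=3
Ev 10: PC=5 idx=2 pred=T actual=N -> ctr[2]=2

Answer: 3 0 2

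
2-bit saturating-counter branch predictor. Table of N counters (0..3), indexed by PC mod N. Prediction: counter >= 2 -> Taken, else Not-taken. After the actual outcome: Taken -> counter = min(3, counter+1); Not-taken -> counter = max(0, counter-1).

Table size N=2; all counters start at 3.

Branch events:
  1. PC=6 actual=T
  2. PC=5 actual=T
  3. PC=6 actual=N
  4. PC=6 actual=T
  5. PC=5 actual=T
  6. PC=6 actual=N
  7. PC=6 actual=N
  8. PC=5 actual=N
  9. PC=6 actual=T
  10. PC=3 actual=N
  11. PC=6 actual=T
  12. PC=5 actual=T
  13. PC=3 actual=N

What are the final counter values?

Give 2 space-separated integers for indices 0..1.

Answer: 3 1

Derivation:
Ev 1: PC=6 idx=0 pred=T actual=T -> ctr[0]=3
Ev 2: PC=5 idx=1 pred=T actual=T -> ctr[1]=3
Ev 3: PC=6 idx=0 pred=T actual=N -> ctr[0]=2
Ev 4: PC=6 idx=0 pred=T actual=T -> ctr[0]=3
Ev 5: PC=5 idx=1 pred=T actual=T -> ctr[1]=3
Ev 6: PC=6 idx=0 pred=T actual=N -> ctr[0]=2
Ev 7: PC=6 idx=0 pred=T actual=N -> ctr[0]=1
Ev 8: PC=5 idx=1 pred=T actual=N -> ctr[1]=2
Ev 9: PC=6 idx=0 pred=N actual=T -> ctr[0]=2
Ev 10: PC=3 idx=1 pred=T actual=N -> ctr[1]=1
Ev 11: PC=6 idx=0 pred=T actual=T -> ctr[0]=3
Ev 12: PC=5 idx=1 pred=N actual=T -> ctr[1]=2
Ev 13: PC=3 idx=1 pred=T actual=N -> ctr[1]=1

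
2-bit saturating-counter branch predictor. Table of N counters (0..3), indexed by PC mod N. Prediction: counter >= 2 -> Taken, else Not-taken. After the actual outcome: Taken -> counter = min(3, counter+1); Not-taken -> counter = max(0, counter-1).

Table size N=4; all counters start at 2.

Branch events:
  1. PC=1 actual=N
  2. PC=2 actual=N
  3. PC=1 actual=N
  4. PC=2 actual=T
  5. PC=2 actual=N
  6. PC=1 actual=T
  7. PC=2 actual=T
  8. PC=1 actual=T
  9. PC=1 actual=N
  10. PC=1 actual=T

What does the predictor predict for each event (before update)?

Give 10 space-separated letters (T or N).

Answer: T T N N T N N N T N

Derivation:
Ev 1: PC=1 idx=1 pred=T actual=N -> ctr[1]=1
Ev 2: PC=2 idx=2 pred=T actual=N -> ctr[2]=1
Ev 3: PC=1 idx=1 pred=N actual=N -> ctr[1]=0
Ev 4: PC=2 idx=2 pred=N actual=T -> ctr[2]=2
Ev 5: PC=2 idx=2 pred=T actual=N -> ctr[2]=1
Ev 6: PC=1 idx=1 pred=N actual=T -> ctr[1]=1
Ev 7: PC=2 idx=2 pred=N actual=T -> ctr[2]=2
Ev 8: PC=1 idx=1 pred=N actual=T -> ctr[1]=2
Ev 9: PC=1 idx=1 pred=T actual=N -> ctr[1]=1
Ev 10: PC=1 idx=1 pred=N actual=T -> ctr[1]=2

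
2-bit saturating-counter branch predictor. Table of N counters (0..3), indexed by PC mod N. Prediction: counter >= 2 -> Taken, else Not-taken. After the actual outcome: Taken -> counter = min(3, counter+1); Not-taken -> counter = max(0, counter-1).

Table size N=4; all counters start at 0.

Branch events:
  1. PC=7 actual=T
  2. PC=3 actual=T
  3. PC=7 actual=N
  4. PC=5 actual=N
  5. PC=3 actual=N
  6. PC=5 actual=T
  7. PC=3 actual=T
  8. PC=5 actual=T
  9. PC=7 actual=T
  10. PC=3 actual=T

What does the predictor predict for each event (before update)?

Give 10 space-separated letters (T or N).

Ev 1: PC=7 idx=3 pred=N actual=T -> ctr[3]=1
Ev 2: PC=3 idx=3 pred=N actual=T -> ctr[3]=2
Ev 3: PC=7 idx=3 pred=T actual=N -> ctr[3]=1
Ev 4: PC=5 idx=1 pred=N actual=N -> ctr[1]=0
Ev 5: PC=3 idx=3 pred=N actual=N -> ctr[3]=0
Ev 6: PC=5 idx=1 pred=N actual=T -> ctr[1]=1
Ev 7: PC=3 idx=3 pred=N actual=T -> ctr[3]=1
Ev 8: PC=5 idx=1 pred=N actual=T -> ctr[1]=2
Ev 9: PC=7 idx=3 pred=N actual=T -> ctr[3]=2
Ev 10: PC=3 idx=3 pred=T actual=T -> ctr[3]=3

Answer: N N T N N N N N N T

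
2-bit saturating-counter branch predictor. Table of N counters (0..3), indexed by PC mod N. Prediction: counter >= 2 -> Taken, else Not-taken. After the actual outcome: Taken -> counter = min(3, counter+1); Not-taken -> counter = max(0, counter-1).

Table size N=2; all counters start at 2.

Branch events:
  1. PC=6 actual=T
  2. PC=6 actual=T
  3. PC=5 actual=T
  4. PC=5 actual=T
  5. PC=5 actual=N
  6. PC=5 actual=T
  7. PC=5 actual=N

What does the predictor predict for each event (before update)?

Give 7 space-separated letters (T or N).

Answer: T T T T T T T

Derivation:
Ev 1: PC=6 idx=0 pred=T actual=T -> ctr[0]=3
Ev 2: PC=6 idx=0 pred=T actual=T -> ctr[0]=3
Ev 3: PC=5 idx=1 pred=T actual=T -> ctr[1]=3
Ev 4: PC=5 idx=1 pred=T actual=T -> ctr[1]=3
Ev 5: PC=5 idx=1 pred=T actual=N -> ctr[1]=2
Ev 6: PC=5 idx=1 pred=T actual=T -> ctr[1]=3
Ev 7: PC=5 idx=1 pred=T actual=N -> ctr[1]=2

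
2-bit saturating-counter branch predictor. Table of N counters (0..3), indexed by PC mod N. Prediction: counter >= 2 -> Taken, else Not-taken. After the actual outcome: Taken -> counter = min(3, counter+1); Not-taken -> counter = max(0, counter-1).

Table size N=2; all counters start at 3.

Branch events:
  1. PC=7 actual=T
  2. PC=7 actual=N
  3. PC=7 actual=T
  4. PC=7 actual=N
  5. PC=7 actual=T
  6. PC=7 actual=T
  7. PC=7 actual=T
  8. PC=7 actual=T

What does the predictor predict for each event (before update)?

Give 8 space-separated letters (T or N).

Ev 1: PC=7 idx=1 pred=T actual=T -> ctr[1]=3
Ev 2: PC=7 idx=1 pred=T actual=N -> ctr[1]=2
Ev 3: PC=7 idx=1 pred=T actual=T -> ctr[1]=3
Ev 4: PC=7 idx=1 pred=T actual=N -> ctr[1]=2
Ev 5: PC=7 idx=1 pred=T actual=T -> ctr[1]=3
Ev 6: PC=7 idx=1 pred=T actual=T -> ctr[1]=3
Ev 7: PC=7 idx=1 pred=T actual=T -> ctr[1]=3
Ev 8: PC=7 idx=1 pred=T actual=T -> ctr[1]=3

Answer: T T T T T T T T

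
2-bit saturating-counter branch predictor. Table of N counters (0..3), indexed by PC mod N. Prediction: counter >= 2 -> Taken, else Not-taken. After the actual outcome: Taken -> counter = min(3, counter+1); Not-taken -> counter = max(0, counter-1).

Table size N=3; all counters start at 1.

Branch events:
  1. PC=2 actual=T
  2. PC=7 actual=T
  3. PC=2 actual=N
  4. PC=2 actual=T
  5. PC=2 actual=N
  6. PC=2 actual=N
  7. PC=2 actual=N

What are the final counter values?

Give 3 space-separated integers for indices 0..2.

Ev 1: PC=2 idx=2 pred=N actual=T -> ctr[2]=2
Ev 2: PC=7 idx=1 pred=N actual=T -> ctr[1]=2
Ev 3: PC=2 idx=2 pred=T actual=N -> ctr[2]=1
Ev 4: PC=2 idx=2 pred=N actual=T -> ctr[2]=2
Ev 5: PC=2 idx=2 pred=T actual=N -> ctr[2]=1
Ev 6: PC=2 idx=2 pred=N actual=N -> ctr[2]=0
Ev 7: PC=2 idx=2 pred=N actual=N -> ctr[2]=0

Answer: 1 2 0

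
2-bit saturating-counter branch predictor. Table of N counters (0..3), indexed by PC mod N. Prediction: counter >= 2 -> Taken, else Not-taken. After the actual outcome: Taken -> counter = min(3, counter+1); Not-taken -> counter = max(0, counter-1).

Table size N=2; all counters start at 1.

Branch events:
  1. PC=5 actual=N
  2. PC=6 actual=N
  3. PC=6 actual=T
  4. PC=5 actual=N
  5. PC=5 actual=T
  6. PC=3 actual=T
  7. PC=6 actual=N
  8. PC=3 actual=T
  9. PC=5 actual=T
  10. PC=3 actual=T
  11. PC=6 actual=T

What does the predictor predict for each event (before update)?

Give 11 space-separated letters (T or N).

Answer: N N N N N N N T T T N

Derivation:
Ev 1: PC=5 idx=1 pred=N actual=N -> ctr[1]=0
Ev 2: PC=6 idx=0 pred=N actual=N -> ctr[0]=0
Ev 3: PC=6 idx=0 pred=N actual=T -> ctr[0]=1
Ev 4: PC=5 idx=1 pred=N actual=N -> ctr[1]=0
Ev 5: PC=5 idx=1 pred=N actual=T -> ctr[1]=1
Ev 6: PC=3 idx=1 pred=N actual=T -> ctr[1]=2
Ev 7: PC=6 idx=0 pred=N actual=N -> ctr[0]=0
Ev 8: PC=3 idx=1 pred=T actual=T -> ctr[1]=3
Ev 9: PC=5 idx=1 pred=T actual=T -> ctr[1]=3
Ev 10: PC=3 idx=1 pred=T actual=T -> ctr[1]=3
Ev 11: PC=6 idx=0 pred=N actual=T -> ctr[0]=1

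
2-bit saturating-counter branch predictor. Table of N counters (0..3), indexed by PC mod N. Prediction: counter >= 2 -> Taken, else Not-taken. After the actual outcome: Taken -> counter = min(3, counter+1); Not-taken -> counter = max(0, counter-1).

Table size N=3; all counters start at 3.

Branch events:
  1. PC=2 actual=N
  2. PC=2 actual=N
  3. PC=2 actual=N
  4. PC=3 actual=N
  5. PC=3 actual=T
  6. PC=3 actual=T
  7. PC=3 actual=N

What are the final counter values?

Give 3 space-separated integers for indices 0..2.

Answer: 2 3 0

Derivation:
Ev 1: PC=2 idx=2 pred=T actual=N -> ctr[2]=2
Ev 2: PC=2 idx=2 pred=T actual=N -> ctr[2]=1
Ev 3: PC=2 idx=2 pred=N actual=N -> ctr[2]=0
Ev 4: PC=3 idx=0 pred=T actual=N -> ctr[0]=2
Ev 5: PC=3 idx=0 pred=T actual=T -> ctr[0]=3
Ev 6: PC=3 idx=0 pred=T actual=T -> ctr[0]=3
Ev 7: PC=3 idx=0 pred=T actual=N -> ctr[0]=2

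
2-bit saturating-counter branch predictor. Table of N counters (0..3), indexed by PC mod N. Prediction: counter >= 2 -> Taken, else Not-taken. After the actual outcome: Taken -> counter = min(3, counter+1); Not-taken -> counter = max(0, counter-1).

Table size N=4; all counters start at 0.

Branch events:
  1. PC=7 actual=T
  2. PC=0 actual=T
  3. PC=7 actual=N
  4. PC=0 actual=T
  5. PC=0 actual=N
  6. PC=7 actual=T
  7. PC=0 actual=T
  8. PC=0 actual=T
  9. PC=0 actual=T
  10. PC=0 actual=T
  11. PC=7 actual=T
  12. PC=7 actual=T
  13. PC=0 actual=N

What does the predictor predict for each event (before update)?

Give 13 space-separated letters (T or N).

Answer: N N N N T N N T T T N T T

Derivation:
Ev 1: PC=7 idx=3 pred=N actual=T -> ctr[3]=1
Ev 2: PC=0 idx=0 pred=N actual=T -> ctr[0]=1
Ev 3: PC=7 idx=3 pred=N actual=N -> ctr[3]=0
Ev 4: PC=0 idx=0 pred=N actual=T -> ctr[0]=2
Ev 5: PC=0 idx=0 pred=T actual=N -> ctr[0]=1
Ev 6: PC=7 idx=3 pred=N actual=T -> ctr[3]=1
Ev 7: PC=0 idx=0 pred=N actual=T -> ctr[0]=2
Ev 8: PC=0 idx=0 pred=T actual=T -> ctr[0]=3
Ev 9: PC=0 idx=0 pred=T actual=T -> ctr[0]=3
Ev 10: PC=0 idx=0 pred=T actual=T -> ctr[0]=3
Ev 11: PC=7 idx=3 pred=N actual=T -> ctr[3]=2
Ev 12: PC=7 idx=3 pred=T actual=T -> ctr[3]=3
Ev 13: PC=0 idx=0 pred=T actual=N -> ctr[0]=2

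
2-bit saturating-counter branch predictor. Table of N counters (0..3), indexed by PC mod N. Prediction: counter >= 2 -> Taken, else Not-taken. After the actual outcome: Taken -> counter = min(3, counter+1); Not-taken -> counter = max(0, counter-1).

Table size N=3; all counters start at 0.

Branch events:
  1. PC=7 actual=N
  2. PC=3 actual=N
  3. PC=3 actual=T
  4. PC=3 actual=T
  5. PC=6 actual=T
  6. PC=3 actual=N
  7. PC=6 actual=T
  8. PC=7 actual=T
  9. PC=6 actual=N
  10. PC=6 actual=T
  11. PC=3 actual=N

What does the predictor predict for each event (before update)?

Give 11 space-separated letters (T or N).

Ev 1: PC=7 idx=1 pred=N actual=N -> ctr[1]=0
Ev 2: PC=3 idx=0 pred=N actual=N -> ctr[0]=0
Ev 3: PC=3 idx=0 pred=N actual=T -> ctr[0]=1
Ev 4: PC=3 idx=0 pred=N actual=T -> ctr[0]=2
Ev 5: PC=6 idx=0 pred=T actual=T -> ctr[0]=3
Ev 6: PC=3 idx=0 pred=T actual=N -> ctr[0]=2
Ev 7: PC=6 idx=0 pred=T actual=T -> ctr[0]=3
Ev 8: PC=7 idx=1 pred=N actual=T -> ctr[1]=1
Ev 9: PC=6 idx=0 pred=T actual=N -> ctr[0]=2
Ev 10: PC=6 idx=0 pred=T actual=T -> ctr[0]=3
Ev 11: PC=3 idx=0 pred=T actual=N -> ctr[0]=2

Answer: N N N N T T T N T T T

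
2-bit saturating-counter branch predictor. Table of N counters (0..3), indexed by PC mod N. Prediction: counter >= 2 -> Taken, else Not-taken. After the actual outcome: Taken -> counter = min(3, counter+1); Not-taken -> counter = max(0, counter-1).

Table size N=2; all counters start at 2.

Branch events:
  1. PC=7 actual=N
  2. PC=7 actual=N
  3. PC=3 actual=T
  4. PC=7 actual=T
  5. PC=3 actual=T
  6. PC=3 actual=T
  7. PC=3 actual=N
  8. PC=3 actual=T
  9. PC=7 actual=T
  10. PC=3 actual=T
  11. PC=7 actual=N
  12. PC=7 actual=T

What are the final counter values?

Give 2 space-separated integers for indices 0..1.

Answer: 2 3

Derivation:
Ev 1: PC=7 idx=1 pred=T actual=N -> ctr[1]=1
Ev 2: PC=7 idx=1 pred=N actual=N -> ctr[1]=0
Ev 3: PC=3 idx=1 pred=N actual=T -> ctr[1]=1
Ev 4: PC=7 idx=1 pred=N actual=T -> ctr[1]=2
Ev 5: PC=3 idx=1 pred=T actual=T -> ctr[1]=3
Ev 6: PC=3 idx=1 pred=T actual=T -> ctr[1]=3
Ev 7: PC=3 idx=1 pred=T actual=N -> ctr[1]=2
Ev 8: PC=3 idx=1 pred=T actual=T -> ctr[1]=3
Ev 9: PC=7 idx=1 pred=T actual=T -> ctr[1]=3
Ev 10: PC=3 idx=1 pred=T actual=T -> ctr[1]=3
Ev 11: PC=7 idx=1 pred=T actual=N -> ctr[1]=2
Ev 12: PC=7 idx=1 pred=T actual=T -> ctr[1]=3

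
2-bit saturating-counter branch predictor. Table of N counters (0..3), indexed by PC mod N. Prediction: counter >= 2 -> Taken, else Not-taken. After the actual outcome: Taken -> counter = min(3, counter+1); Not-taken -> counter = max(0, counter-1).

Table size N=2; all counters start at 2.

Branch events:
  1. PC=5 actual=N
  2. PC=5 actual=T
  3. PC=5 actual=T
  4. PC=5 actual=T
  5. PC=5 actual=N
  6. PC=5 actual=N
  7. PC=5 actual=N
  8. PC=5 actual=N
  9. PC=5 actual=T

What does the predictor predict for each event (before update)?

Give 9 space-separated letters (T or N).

Ev 1: PC=5 idx=1 pred=T actual=N -> ctr[1]=1
Ev 2: PC=5 idx=1 pred=N actual=T -> ctr[1]=2
Ev 3: PC=5 idx=1 pred=T actual=T -> ctr[1]=3
Ev 4: PC=5 idx=1 pred=T actual=T -> ctr[1]=3
Ev 5: PC=5 idx=1 pred=T actual=N -> ctr[1]=2
Ev 6: PC=5 idx=1 pred=T actual=N -> ctr[1]=1
Ev 7: PC=5 idx=1 pred=N actual=N -> ctr[1]=0
Ev 8: PC=5 idx=1 pred=N actual=N -> ctr[1]=0
Ev 9: PC=5 idx=1 pred=N actual=T -> ctr[1]=1

Answer: T N T T T T N N N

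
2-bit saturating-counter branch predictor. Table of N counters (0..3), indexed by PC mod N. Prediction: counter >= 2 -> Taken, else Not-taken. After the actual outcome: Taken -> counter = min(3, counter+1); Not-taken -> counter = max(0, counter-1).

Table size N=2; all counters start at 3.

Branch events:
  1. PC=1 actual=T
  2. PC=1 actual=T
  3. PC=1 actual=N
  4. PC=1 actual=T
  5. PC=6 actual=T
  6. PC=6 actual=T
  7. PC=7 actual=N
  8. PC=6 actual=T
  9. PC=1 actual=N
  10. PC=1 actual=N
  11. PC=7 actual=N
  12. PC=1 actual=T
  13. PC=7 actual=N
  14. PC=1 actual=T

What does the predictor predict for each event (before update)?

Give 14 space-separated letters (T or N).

Ev 1: PC=1 idx=1 pred=T actual=T -> ctr[1]=3
Ev 2: PC=1 idx=1 pred=T actual=T -> ctr[1]=3
Ev 3: PC=1 idx=1 pred=T actual=N -> ctr[1]=2
Ev 4: PC=1 idx=1 pred=T actual=T -> ctr[1]=3
Ev 5: PC=6 idx=0 pred=T actual=T -> ctr[0]=3
Ev 6: PC=6 idx=0 pred=T actual=T -> ctr[0]=3
Ev 7: PC=7 idx=1 pred=T actual=N -> ctr[1]=2
Ev 8: PC=6 idx=0 pred=T actual=T -> ctr[0]=3
Ev 9: PC=1 idx=1 pred=T actual=N -> ctr[1]=1
Ev 10: PC=1 idx=1 pred=N actual=N -> ctr[1]=0
Ev 11: PC=7 idx=1 pred=N actual=N -> ctr[1]=0
Ev 12: PC=1 idx=1 pred=N actual=T -> ctr[1]=1
Ev 13: PC=7 idx=1 pred=N actual=N -> ctr[1]=0
Ev 14: PC=1 idx=1 pred=N actual=T -> ctr[1]=1

Answer: T T T T T T T T T N N N N N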